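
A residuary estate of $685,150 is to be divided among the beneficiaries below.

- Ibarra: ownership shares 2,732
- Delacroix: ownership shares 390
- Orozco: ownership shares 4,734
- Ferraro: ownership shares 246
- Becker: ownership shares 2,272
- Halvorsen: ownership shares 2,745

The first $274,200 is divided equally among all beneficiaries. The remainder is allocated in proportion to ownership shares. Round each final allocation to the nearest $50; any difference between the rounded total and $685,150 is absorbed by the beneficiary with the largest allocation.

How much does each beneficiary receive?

Ibarra: $131,300 · Delacroix: $57,900 · Orozco: $194,000 · Ferraro: $53,400 · Becker: $116,850 · Halvorsen: $131,700

First tranche $274,200 split equally: $45,700 each.
Remainder $410,950 by ownership shares (total 13,119): Ibarra 85,579.34 → $85,600; Delacroix 12,216.67 → $12,200; Orozco 148,291.58 → $148,300; Ferraro 7,705.90 → $7,700; Becker 71,169.94 → $71,150; Halvorsen 85,986.57 → $86,000.
Totals: Ibarra $45,700 + $85,600 = $131,300; Delacroix $45,700 + $12,200 = $57,900; Orozco $45,700 + $148,300 = $194,000; Ferraro $45,700 + $7,700 = $53,400; Becker $45,700 + $71,150 = $116,850; Halvorsen $45,700 + $86,000 = $131,700.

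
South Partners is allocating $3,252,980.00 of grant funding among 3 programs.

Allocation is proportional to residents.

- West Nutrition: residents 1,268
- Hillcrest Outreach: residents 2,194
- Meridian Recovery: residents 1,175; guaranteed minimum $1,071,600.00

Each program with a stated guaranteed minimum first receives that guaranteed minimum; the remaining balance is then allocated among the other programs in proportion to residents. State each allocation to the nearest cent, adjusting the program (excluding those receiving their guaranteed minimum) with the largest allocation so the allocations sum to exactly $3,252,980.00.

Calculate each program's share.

Minimums first: Meridian Recovery $1,071,600.00. Balance $2,181,380.00.
Balance split over remaining residents 3,462: West Nutrition 798,957.2039 → $798,957.20; Hillcrest Outreach 1,382,422.7961 → $1,382,422.80.

West Nutrition: $798,957.20; Hillcrest Outreach: $1,382,422.80; Meridian Recovery: $1,071,600.00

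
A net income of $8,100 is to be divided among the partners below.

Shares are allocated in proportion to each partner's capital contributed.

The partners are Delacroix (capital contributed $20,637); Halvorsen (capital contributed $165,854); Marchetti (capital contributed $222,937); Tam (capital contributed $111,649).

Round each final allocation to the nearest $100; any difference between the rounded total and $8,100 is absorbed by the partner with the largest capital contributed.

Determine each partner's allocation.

Total capital contributed = 20,637 + 165,854 + 222,937 + 111,649 = 521,077.
Raw shares: Delacroix 320.80; Halvorsen 2,578.16; Marchetti 3,465.49; Tam 1,735.55.
After rounding ($100): Delacroix $300; Halvorsen $2,600; Marchetti $3,500; Tam $1,700. Sum = $8,100.
No rounding difference to absorb.

Delacroix: $300 | Halvorsen: $2,600 | Marchetti: $3,500 | Tam: $1,700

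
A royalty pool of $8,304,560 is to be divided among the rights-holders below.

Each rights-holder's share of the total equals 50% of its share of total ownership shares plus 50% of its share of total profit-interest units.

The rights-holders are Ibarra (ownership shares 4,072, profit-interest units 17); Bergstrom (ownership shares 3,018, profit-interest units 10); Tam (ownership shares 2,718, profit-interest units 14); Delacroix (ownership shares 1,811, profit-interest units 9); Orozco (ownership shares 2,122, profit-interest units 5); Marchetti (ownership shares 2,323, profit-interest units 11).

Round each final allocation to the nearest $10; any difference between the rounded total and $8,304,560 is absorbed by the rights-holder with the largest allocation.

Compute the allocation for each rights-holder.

Ownership shares total 16,064; profit-interest units total 66.
Combined weights (50% ownership shares + 50% profit-interest units): Ibarra 0.2555; Bergstrom 0.1697; Tam 0.1907; Delacroix 0.1246; Orozco 0.1039; Marchetti 0.1556.
Proportional shares: Ibarra 2,122,071.75; Bergstrom 1,409,236.73; Tam 1,583,344.998; Delacroix 1,034,333.74; Orozco 863,068.79; Marchetti 1,292,503.99.
Rounded to nearest $10: Ibarra $2,122,070; Bergstrom $1,409,240; Tam $1,583,340; Delacroix $1,034,330; Orozco $863,070; Marchetti $1,292,500. Sum = $8,304,550.
Difference $8,304,560 − $8,304,550 = +$10 applied to largest allocation (Ibarra): Ibarra becomes $2,122,080.

Ibarra: $2,122,080; Bergstrom: $1,409,240; Tam: $1,583,340; Delacroix: $1,034,330; Orozco: $863,070; Marchetti: $1,292,500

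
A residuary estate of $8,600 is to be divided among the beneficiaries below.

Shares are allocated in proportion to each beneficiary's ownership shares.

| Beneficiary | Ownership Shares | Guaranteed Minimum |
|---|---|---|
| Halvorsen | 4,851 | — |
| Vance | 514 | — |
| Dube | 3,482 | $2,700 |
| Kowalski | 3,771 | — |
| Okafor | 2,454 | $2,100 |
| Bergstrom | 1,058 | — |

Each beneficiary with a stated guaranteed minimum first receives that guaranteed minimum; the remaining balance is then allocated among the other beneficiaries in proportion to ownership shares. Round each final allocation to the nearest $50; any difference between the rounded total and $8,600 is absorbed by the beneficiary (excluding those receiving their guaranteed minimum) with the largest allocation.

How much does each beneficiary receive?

Halvorsen: $1,800 · Vance: $200 · Dube: $2,700 · Kowalski: $1,400 · Okafor: $2,100 · Bergstrom: $400

Guaranteed amounts: Dube $2,700; Okafor $2,100. Balance $3,800.
Balance split over remaining ownership shares 10,194: Halvorsen 1,808.30 → $1,800; Vance 191.60 → $200; Kowalski 1,405.71 → $1,400; Bergstrom 394.39 → $400.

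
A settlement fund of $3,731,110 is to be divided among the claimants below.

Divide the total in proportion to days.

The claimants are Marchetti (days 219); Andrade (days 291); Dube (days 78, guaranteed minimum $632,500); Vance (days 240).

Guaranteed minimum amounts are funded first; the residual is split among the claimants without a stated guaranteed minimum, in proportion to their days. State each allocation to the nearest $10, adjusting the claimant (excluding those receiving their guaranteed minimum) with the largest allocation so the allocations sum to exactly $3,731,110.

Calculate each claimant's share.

Marchetti: $904,790; Andrade: $1,202,260; Dube: $632,500; Vance: $991,560

Guaranteed amounts: Dube $632,500. Residual $3,098,610.
Residual split over remaining days 750: Marchetti 904,794.12 → $904,790; Andrade 1,202,260.68 → $1,202,260; Vance 991,555.20 → $991,560.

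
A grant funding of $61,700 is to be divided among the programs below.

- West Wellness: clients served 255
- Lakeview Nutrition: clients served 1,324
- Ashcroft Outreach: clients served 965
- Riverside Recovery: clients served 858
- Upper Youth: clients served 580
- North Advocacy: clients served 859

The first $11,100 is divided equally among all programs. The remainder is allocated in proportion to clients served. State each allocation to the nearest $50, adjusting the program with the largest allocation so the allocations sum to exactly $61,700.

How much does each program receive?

$11,100 shared equally gives $1,850 per program.
Remainder $50,600 by clients served (total 4,841): West Wellness 2,665.36 → $2,650; Lakeview Nutrition 13,838.96 → $13,850; Ashcroft Outreach 10,086.55 → $10,100; Riverside Recovery 8,968.15 → $8,950; Upper Youth 6,062.38 → $6,050; North Advocacy 8,978.60 → $9,000.
Totals: West Wellness $1,850 + $2,650 = $4,500; Lakeview Nutrition $1,850 + $13,850 = $15,700; Ashcroft Outreach $1,850 + $10,100 = $11,950; Riverside Recovery $1,850 + $8,950 = $10,800; Upper Youth $1,850 + $6,050 = $7,900; North Advocacy $1,850 + $9,000 = $10,850.

West Wellness: $4,500 · Lakeview Nutrition: $15,700 · Ashcroft Outreach: $11,950 · Riverside Recovery: $10,800 · Upper Youth: $7,900 · North Advocacy: $10,850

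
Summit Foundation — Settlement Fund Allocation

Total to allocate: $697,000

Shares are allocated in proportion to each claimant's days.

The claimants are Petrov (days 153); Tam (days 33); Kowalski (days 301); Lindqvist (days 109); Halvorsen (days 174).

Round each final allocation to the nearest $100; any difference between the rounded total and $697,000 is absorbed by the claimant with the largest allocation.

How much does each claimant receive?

Sum of days: 770.
Pro-rata amounts: Petrov 153/770 × $697,000 = 138,494.81; Tam 33/770 × $697,000 = 29,871.43; Kowalski 301/770 × $697,000 = 272,463.64; Lindqvist 109/770 × $697,000 = 98,666.23; Halvorsen 174/770 × $697,000 = 157,503.90.
Rounded to nearest $100: Petrov $138,500; Tam $29,900; Kowalski $272,500; Lindqvist $98,700; Halvorsen $157,500. Sum = $697,100.
Difference $697,000 − $697,100 = −$100 applied to largest allocation (Kowalski): Kowalski becomes $272,400.

Petrov: $138,500; Tam: $29,900; Kowalski: $272,400; Lindqvist: $98,700; Halvorsen: $157,500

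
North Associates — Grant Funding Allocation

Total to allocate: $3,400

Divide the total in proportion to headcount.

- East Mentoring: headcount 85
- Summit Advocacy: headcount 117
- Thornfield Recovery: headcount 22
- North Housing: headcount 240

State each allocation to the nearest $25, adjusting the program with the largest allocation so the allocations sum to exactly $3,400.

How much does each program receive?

East Mentoring: $625; Summit Advocacy: $850; Thornfield Recovery: $150; North Housing: $1,775

Combined headcount = 464.
Raw shares: East Mentoring 85/464 × $3,400 = 622.84; Summit Advocacy 117/464 × $3,400 = 857.33; Thornfield Recovery 22/464 × $3,400 = 161.21; North Housing 240/464 × $3,400 = 1,758.62.
After rounding ($25): East Mentoring $625; Summit Advocacy $850; Thornfield Recovery $150; North Housing $1,750. Sum = $3,375.
Difference $3,400 − $3,375 = +$25 applied to largest allocation (North Housing): North Housing becomes $1,775.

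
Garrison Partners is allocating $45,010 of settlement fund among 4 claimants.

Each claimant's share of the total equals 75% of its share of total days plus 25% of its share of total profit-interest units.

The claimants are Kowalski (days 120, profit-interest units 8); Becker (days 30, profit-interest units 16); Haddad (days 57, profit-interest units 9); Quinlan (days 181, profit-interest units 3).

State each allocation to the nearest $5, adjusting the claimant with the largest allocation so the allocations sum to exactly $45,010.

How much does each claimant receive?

Kowalski: $12,940; Becker: $7,610; Haddad: $7,770; Quinlan: $16,690

Totals — days 388, profit-interest units 36.
Blended shares (75% days + 25% profit-interest units): Kowalski 0.2875; Becker 0.1691; Haddad 0.1727; Quinlan 0.3707.
Proportional shares: Kowalski 12,941.02; Becker 7,611.23; Haddad 7,772.35; Quinlan 16,685.41.
At nearest $5: Kowalski $12,940; Becker $7,610; Haddad $7,770; Quinlan $16,685. Sum = $45,005.
Difference $45,010 − $45,005 = +$5 applied to largest allocation (Quinlan): Quinlan becomes $16,690.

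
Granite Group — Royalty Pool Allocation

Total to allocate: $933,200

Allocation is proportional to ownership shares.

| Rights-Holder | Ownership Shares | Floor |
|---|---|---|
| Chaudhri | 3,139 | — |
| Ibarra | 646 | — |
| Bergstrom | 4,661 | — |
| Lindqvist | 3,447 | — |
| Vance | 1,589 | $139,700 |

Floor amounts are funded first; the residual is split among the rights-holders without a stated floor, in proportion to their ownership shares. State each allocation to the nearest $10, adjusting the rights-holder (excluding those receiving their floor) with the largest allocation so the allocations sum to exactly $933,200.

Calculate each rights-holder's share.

Guaranteed amounts: Vance $139,700. Balance $793,500.
Balance split over remaining ownership shares 11,893: Chaudhri 209,433.83 → $209,430; Ibarra 43,101.07 → $43,100; Bergstrom 310,981.54 → $310,980; Lindqvist 229,983.56 → $229,980.
Rounding difference +$10 applied to Bergstrom → $310,990.

Chaudhri: $209,430 | Ibarra: $43,100 | Bergstrom: $310,990 | Lindqvist: $229,980 | Vance: $139,700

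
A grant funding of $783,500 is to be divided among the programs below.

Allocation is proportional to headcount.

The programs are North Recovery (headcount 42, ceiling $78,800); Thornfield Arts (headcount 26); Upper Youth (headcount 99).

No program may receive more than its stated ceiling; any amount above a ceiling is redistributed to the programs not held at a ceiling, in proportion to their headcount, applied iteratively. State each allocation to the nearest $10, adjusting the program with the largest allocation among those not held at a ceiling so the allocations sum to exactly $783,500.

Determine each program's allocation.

North Recovery: $78,800; Thornfield Arts: $146,580; Upper Youth: $558,120

Sum of headcount: 167.
Proportional shares (ignoring caps): North Recovery 197,047.90; Thornfield Arts 121,982.04; Upper Youth 464,470.06.
Cap binds for North Recovery ($78,800); remaining pool $704,700 reallocated over remaining headcount 125.
Shares after redistribution: Thornfield Arts 146,577.60 → $146,580; Upper Youth 558,122.40 → $558,120.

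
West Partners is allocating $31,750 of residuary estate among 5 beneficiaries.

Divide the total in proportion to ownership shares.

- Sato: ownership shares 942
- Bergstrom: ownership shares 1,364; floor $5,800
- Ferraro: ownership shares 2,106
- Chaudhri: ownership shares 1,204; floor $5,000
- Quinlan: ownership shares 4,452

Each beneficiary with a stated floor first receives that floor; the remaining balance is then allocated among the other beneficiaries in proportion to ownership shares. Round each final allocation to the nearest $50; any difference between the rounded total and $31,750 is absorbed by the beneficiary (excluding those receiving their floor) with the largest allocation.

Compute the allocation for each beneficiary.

Sato: $2,650 | Bergstrom: $5,800 | Ferraro: $5,900 | Chaudhri: $5,000 | Quinlan: $12,400

Guaranteed amounts: Bergstrom $5,800; Chaudhri $5,000. Remaining pool $20,950.
Remaining pool split over remaining ownership shares 7,500: Sato 2,631.32 → $2,650; Ferraro 5,882.76 → $5,900; Quinlan 12,435.92 → $12,450.
Rounding difference −$50 applied to Quinlan → $12,400.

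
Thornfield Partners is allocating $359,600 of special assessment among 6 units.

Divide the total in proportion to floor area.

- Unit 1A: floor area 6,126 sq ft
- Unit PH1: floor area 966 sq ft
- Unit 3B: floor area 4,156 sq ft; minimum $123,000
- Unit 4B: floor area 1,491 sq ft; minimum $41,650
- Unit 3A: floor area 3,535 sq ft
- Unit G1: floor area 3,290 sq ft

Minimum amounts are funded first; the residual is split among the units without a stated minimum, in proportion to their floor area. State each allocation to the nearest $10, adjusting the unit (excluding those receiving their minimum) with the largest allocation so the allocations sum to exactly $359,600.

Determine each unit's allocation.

Fund the minimums — Unit 3B $123,000; Unit 4B $41,650. Residual $194,950.
Residual split over remaining floor area 13,917: Unit 1A 85,813.30 → $85,810; Unit PH1 13,531.77 → $13,530; Unit 3A 49,518.45 → $49,520; Unit G1 46,086.48 → $46,090.

Unit 1A: $85,810; Unit PH1: $13,530; Unit 3B: $123,000; Unit 4B: $41,650; Unit 3A: $49,520; Unit G1: $46,090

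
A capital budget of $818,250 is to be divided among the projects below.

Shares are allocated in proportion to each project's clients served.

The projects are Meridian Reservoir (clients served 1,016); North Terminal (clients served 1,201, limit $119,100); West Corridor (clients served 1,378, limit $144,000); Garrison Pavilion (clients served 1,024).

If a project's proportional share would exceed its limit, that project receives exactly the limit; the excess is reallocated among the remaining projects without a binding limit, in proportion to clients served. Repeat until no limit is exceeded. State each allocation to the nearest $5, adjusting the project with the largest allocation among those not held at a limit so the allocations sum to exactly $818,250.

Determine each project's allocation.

Meridian Reservoir: $276,485; North Terminal: $119,100; West Corridor: $144,000; Garrison Pavilion: $278,665

Combined clients served = 4,619.
Unconstrained shares: Meridian Reservoir 179,983.11; North Terminal 212,755.63; West Corridor 244,110.95; Garrison Pavilion 181,400.30.
Capped: North Terminal ($119,100), West Corridor ($144,000); remaining pool $555,150 reallocated over remaining clients served 2,040.
Redistributed shares: Meridian Reservoir 276,486.47 → $276,485; Garrison Pavilion 278,663.53 → $278,665.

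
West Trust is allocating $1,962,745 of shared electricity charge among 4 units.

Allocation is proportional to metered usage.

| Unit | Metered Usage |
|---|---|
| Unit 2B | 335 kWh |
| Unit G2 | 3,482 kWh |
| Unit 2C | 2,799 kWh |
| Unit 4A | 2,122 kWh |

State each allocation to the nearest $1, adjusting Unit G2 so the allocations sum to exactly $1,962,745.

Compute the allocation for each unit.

Metered usage total: 8,738.
Raw shares: Unit 2B 335/8,738 × $1,962,745 = 75,248.29; Unit G2 3,482/8,738 × $1,962,745 = 782,132.99; Unit 2C 2,799/8,738 × $1,962,745 = 628,716.33; Unit 4A 2,122/8,738 × $1,962,745 = 476,647.39.
At nearest $1: Unit 2B $75,248; Unit G2 $782,133; Unit 2C $628,716; Unit 4A $476,647. Sum = $1,962,744.
Difference $1,962,745 − $1,962,744 = +$1 applied to Unit G2: Unit G2 becomes $782,134.

Unit 2B: $75,248 | Unit G2: $782,134 | Unit 2C: $628,716 | Unit 4A: $476,647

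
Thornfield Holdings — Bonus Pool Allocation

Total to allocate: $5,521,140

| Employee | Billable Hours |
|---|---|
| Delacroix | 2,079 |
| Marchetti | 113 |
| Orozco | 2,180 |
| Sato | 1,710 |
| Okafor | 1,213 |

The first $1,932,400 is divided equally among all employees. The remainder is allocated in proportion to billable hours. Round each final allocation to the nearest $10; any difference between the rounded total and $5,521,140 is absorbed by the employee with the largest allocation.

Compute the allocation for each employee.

Delacroix: $1,409,230 | Marchetti: $442,070 | Orozco: $1,458,920 | Sato: $1,227,710 | Okafor: $983,210

Equal tier: $1,932,400 ÷ 5 = $386,480 apiece.
Remainder $3,588,740 by billable hours (total 7,295): Delacroix 1,022,754.00 → $1,022,750; Marchetti 55,589.80 → $55,590; Orozco 1,072,440.47 → $1,072,440; Sato 841,226.24 → $841,230; Okafor 596,729.49 → $596,730.
Totals: Delacroix $386,480 + $1,022,750 = $1,409,230; Marchetti $386,480 + $55,590 = $442,070; Orozco $386,480 + $1,072,440 = $1,458,920; Sato $386,480 + $841,230 = $1,227,710; Okafor $386,480 + $596,730 = $983,210.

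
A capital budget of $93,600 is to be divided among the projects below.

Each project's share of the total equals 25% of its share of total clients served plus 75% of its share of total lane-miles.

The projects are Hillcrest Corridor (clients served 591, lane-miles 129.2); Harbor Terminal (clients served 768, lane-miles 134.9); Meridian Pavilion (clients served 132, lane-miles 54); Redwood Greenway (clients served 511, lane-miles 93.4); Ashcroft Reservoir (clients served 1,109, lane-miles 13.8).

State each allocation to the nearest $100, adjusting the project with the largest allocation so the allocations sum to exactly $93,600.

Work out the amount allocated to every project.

Clients served total 3,111; lane-miles total 425.3.
Combined weights (25% clients served + 75% lane-miles): Hillcrest Corridor 0.2753; Harbor Terminal 0.2996; Meridian Pavilion 0.1058; Redwood Greenway 0.2058; Ashcroft Reservoir 0.1135.
Unrounded shares: Hillcrest Corridor 25,771.07; Harbor Terminal 28,043.25; Meridian Pavilion 9,906.10; Redwood Greenway 19,260.19; Ashcroft Reservoir 10,619.39.
At nearest $100: Hillcrest Corridor $25,800; Harbor Terminal $28,000; Meridian Pavilion $9,900; Redwood Greenway $19,300; Ashcroft Reservoir $10,600. Sum = $93,600.
No rounding difference to absorb.

Hillcrest Corridor: $25,800; Harbor Terminal: $28,000; Meridian Pavilion: $9,900; Redwood Greenway: $19,300; Ashcroft Reservoir: $10,600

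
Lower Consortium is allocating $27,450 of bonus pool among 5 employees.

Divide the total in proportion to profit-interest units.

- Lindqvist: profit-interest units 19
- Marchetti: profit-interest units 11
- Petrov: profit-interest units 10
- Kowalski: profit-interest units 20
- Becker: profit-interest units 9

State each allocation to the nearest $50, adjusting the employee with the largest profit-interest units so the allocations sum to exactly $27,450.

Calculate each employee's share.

Sum of profit-interest units: 69.
Proportional shares: Lindqvist 19/69 × $27,450 = 7,558.70; Marchetti 11/69 × $27,450 = 4,376.09; Petrov 10/69 × $27,450 = 3,978.26; Kowalski 20/69 × $27,450 = 7,956.52; Becker 9/69 × $27,450 = 3,580.43.
After rounding ($50): Lindqvist $7,550; Marchetti $4,400; Petrov $4,000; Kowalski $7,950; Becker $3,600. Sum = $27,500.
Difference $27,450 − $27,500 = −$50 applied to largest profit-interest units (Kowalski): Kowalski becomes $7,900.

Lindqvist: $7,550 | Marchetti: $4,400 | Petrov: $4,000 | Kowalski: $7,900 | Becker: $3,600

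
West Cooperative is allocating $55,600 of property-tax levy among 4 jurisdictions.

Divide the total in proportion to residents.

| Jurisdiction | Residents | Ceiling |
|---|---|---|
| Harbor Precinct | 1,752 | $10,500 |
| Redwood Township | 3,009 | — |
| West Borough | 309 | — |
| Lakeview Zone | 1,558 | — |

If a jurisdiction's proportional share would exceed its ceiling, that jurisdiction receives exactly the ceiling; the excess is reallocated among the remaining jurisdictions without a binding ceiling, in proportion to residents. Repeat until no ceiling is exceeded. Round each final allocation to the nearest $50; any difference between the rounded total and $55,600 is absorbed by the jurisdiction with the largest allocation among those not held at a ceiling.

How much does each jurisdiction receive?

Harbor Precinct: $10,500 | Redwood Township: $27,850 | West Borough: $2,850 | Lakeview Zone: $14,400

Residents total: 6,628.
Pro-rata shares before constraints: Harbor Precinct 14,696.92; Redwood Township 25,241.46; West Borough 2,592.09; Lakeview Zone 13,069.52.
Held at cap: Harbor Precinct ($10,500); remaining pool $45,100 reallocated over remaining residents 4,876.
Remaining shares: Redwood Township 27,831.40 → $27,850; West Borough 2,858.06 → $2,850; Lakeview Zone 14,410.54 → $14,400.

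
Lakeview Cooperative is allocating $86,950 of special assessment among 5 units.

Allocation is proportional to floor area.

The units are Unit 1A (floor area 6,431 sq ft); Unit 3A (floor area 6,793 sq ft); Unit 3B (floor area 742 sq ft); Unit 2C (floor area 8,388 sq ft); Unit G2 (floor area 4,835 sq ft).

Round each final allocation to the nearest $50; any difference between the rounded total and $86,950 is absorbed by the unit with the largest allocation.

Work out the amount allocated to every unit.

Combined floor area = 27,189.
Proportional shares: Unit 1A 6,431/27,189 × $86,950 = 20,566.24; Unit 3A 6,793/27,189 × $86,950 = 21,723.91; Unit 3B 742/27,189 × $86,950 = 2,372.90; Unit 2C 8,388/27,189 × $86,950 = 26,824.69; Unit G2 4,835/27,189 × $86,950 = 15,462.25.
After rounding ($50): Unit 1A $20,550; Unit 3A $21,700; Unit 3B $2,350; Unit 2C $26,800; Unit G2 $15,450. Sum = $86,850.
Difference $86,950 − $86,850 = +$100 applied to largest allocation (Unit 2C): Unit 2C becomes $26,900.

Unit 1A: $20,550 | Unit 3A: $21,700 | Unit 3B: $2,350 | Unit 2C: $26,900 | Unit G2: $15,450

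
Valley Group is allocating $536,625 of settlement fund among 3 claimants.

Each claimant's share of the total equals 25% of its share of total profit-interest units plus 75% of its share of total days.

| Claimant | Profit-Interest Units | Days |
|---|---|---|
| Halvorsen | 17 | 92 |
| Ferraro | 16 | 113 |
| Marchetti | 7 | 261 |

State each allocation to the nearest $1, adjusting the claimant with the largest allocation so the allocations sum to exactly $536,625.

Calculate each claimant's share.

Halvorsen: $136,474 | Ferraro: $151,257 | Marchetti: $248,894

Profit-interest units total 40; days total 466.
Combined weights (25% profit-interest units + 75% days): Halvorsen 0.2543; Ferraro 0.2819; Marchetti 0.4638.
Proportional shares: Halvorsen 136,473.76; Ferraro 151,256.85; Marchetti 248,894.39.
Rounded to nearest $1: Halvorsen $136,474; Ferraro $151,257; Marchetti $248,894. Sum = $536,625.
Rounded total matches; no reconciliation needed.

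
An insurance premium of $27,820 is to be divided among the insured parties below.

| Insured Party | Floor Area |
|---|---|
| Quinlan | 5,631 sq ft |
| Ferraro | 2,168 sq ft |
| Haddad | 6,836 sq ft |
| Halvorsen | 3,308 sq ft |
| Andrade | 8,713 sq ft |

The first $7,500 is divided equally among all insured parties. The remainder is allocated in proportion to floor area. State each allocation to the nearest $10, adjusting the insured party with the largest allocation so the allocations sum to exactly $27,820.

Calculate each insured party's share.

$7,500 shared equally gives $1,500 per insured party.
Remainder $20,320 by floor area (total 26,656): Quinlan 4,292.54 → $4,290; Ferraro 1,652.68 → $1,650; Haddad 5,211.12 → $5,210; Halvorsen 2,521.70 → $2,520; Andrade 6,641.96 → $6,640.
Rounding difference +$10 on remainder applied to Andrade.
Totals: Quinlan $1,500 + $4,290 = $5,790; Ferraro $1,500 + $1,650 = $3,150; Haddad $1,500 + $5,210 = $6,710; Halvorsen $1,500 + $2,520 = $4,020; Andrade $1,500 + $6,650 = $8,150.

Quinlan: $5,790 · Ferraro: $3,150 · Haddad: $6,710 · Halvorsen: $4,020 · Andrade: $8,150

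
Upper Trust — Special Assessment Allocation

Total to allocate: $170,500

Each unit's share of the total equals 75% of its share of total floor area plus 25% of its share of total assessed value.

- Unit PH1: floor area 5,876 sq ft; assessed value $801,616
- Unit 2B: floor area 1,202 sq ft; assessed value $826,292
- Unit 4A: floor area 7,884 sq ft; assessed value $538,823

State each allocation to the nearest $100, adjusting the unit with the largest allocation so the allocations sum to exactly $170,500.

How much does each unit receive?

Unit PH1: $66,000 | Unit 2B: $26,500 | Unit 4A: $78,000

Totals — floor area 14,962, assessed value 2,166,731.
Blended shares (75% floor area + 25% assessed value): Unit PH1 0.3870; Unit 2B 0.1556; Unit 4A 0.4574.
Unrounded shares: Unit PH1 65,989.91; Unit 2B 26,528.30; Unit 4A 77,981.79.
After rounding ($100): Unit PH1 $66,000; Unit 2B $26,500; Unit 4A $78,000. Sum = $170,500.
Sum already equals the total — no adjustment.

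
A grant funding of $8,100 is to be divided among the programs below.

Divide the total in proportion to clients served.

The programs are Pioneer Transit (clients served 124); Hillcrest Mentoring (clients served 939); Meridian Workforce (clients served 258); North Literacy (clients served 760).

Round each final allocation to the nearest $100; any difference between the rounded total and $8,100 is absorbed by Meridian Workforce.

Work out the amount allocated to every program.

Pioneer Transit: $500 · Hillcrest Mentoring: $3,700 · Meridian Workforce: $900 · North Literacy: $3,000

Sum of clients served: 2,081.
Unrounded shares: Pioneer Transit 124/2,081 × $8,100 = 482.65; Hillcrest Mentoring 939/2,081 × $8,100 = 3,654.93; Meridian Workforce 258/2,081 × $8,100 = 1,004.23; North Literacy 760/2,081 × $8,100 = 2,958.19.
After rounding ($100): Pioneer Transit $500; Hillcrest Mentoring $3,700; Meridian Workforce $1,000; North Literacy $3,000. Sum = $8,200.
Difference $8,100 − $8,200 = −$100 applied to Meridian Workforce: Meridian Workforce becomes $900.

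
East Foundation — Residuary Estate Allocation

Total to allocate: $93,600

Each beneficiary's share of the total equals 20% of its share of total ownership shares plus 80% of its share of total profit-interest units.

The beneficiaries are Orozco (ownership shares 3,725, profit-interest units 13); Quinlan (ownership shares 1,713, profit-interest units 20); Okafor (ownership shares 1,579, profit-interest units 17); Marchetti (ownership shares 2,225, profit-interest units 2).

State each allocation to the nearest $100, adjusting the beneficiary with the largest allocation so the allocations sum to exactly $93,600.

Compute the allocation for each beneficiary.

Totals — ownership shares 9,242, profit-interest units 52.
Combined weights (20% ownership shares + 80% profit-interest units): Orozco 0.2806; Quinlan 0.3448; Okafor 0.2957; Marchetti 0.0789.
Pro-rata amounts: Orozco 26,265.12; Quinlan 32,269.74; Okafor 27,678.32; Marchetti 7,386.82.
Rounded to nearest $100: Orozco $26,300; Quinlan $32,300; Okafor $27,700; Marchetti $7,400. Sum = $93,700.
Difference $93,600 − $93,700 = −$100 applied to largest allocation (Quinlan): Quinlan becomes $32,200.

Orozco: $26,300 | Quinlan: $32,200 | Okafor: $27,700 | Marchetti: $7,400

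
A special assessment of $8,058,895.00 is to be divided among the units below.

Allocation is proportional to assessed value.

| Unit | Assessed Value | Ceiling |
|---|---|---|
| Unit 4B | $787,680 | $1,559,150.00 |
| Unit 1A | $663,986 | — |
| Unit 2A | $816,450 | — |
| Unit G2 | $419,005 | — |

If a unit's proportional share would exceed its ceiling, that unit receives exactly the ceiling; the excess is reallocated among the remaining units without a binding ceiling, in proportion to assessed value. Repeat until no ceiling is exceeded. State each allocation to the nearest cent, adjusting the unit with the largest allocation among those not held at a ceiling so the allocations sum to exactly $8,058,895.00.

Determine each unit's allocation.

Assessed value total: 2,687,121.
Unconstrained shares: Unit 4B 2,362,316.5513; Unit 1A 1,991,348.1587; Unit 2A 2,448,600.1273; Unit G2 1,256,630.1627.
Cap binds for Unit 4B ($1,559,150.00); remaining pool $6,499,745.00 reallocated over remaining assessed value 1,899,441.
Redistributed shares: Unit 1A 2,272,110.4175 → $2,272,110.42; Unit 2A 2,793,830.8193 → $2,793,830.82; Unit G2 1,433,803.7632 → $1,433,803.76.

Unit 4B: $1,559,150.00; Unit 1A: $2,272,110.42; Unit 2A: $2,793,830.82; Unit G2: $1,433,803.76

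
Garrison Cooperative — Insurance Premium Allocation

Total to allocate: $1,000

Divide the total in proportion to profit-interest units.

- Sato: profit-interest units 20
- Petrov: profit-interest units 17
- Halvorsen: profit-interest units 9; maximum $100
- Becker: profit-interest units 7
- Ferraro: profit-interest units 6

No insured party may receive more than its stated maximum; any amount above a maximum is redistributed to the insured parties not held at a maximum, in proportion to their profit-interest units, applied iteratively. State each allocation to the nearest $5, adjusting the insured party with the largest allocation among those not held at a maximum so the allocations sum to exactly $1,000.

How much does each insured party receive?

Profit-interest units total: 59.
Unconstrained shares: Sato 338.98; Petrov 288.14; Halvorsen 152.54; Becker 118.64; Ferraro 101.69.
Held at cap: Halvorsen ($100); balance $900 reallocated over remaining profit-interest units 50.
Redistributed shares: Sato 360.00 → $360; Petrov 306.00 → $305; Becker 126.00 → $125; Ferraro 108.00 → $110.

Sato: $360 | Petrov: $305 | Halvorsen: $100 | Becker: $125 | Ferraro: $110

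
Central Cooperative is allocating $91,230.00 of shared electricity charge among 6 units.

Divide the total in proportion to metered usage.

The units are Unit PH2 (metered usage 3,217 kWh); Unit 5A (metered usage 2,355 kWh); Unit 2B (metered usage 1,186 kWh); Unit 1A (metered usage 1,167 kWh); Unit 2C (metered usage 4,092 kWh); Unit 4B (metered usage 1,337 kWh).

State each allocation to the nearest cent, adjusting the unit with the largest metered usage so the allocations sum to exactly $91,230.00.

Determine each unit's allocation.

Metered usage total: 3,217 + 2,355 + 1,186 + 1,167 + 4,092 + 1,337 = 13,354.
Proportional shares: Unit PH2 21,977.4532; Unit 5A 16,088.5615; Unit 2B 8,102.3499; Unit 1A 7,972.5483; Unit 2C 27,955.1565; Unit 4B 9,133.9307.
After rounding (cent): Unit PH2 $21,977.45; Unit 5A $16,088.56; Unit 2B $8,102.35; Unit 1A $7,972.55; Unit 2C $27,955.16; Unit 4B $9,133.93. Sum = $91,230.00.
Rounded total matches; no reconciliation needed.

Unit PH2: $21,977.45 · Unit 5A: $16,088.56 · Unit 2B: $8,102.35 · Unit 1A: $7,972.55 · Unit 2C: $27,955.16 · Unit 4B: $9,133.93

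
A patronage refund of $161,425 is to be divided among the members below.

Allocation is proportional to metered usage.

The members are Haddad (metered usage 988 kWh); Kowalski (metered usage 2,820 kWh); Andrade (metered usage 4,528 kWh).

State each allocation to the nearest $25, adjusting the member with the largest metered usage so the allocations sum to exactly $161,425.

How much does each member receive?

Metered usage total: 8,336.
Pro-rata amounts: Haddad 988/8,336 × $161,425 = 19,132.43; Kowalski 2,820/8,336 × $161,425 = 54,608.75; Andrade 4,528/8,336 × $161,425 = 87,683.83.
Rounded to nearest $25: Haddad $19,125; Kowalski $54,600; Andrade $87,675. Sum = $161,400.
Difference $161,425 − $161,400 = +$25 applied to largest metered usage (Andrade): Andrade becomes $87,700.

Haddad: $19,125; Kowalski: $54,600; Andrade: $87,700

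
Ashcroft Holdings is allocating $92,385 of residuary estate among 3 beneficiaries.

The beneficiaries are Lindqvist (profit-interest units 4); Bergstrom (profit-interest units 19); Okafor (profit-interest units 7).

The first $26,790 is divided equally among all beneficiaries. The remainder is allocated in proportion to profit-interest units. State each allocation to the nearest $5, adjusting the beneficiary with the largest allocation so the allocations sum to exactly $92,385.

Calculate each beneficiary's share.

First tranche $26,790 split equally: $8,930 each.
Remainder $65,595 by profit-interest units (total 30): Lindqvist 8,746.00 → $8,745; Bergstrom 41,543.50 → $41,545; Okafor 15,305.50 → $15,305.
Totals: Lindqvist $8,930 + $8,745 = $17,675; Bergstrom $8,930 + $41,545 = $50,475; Okafor $8,930 + $15,305 = $24,235.

Lindqvist: $17,675 | Bergstrom: $50,475 | Okafor: $24,235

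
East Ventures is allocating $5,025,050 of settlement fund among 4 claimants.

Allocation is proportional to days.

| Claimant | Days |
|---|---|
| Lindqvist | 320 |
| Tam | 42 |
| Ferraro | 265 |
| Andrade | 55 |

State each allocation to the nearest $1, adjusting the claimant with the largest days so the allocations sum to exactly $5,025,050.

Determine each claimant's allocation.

Sum of days: 682.
Unrounded shares: Lindqvist 320/682 × $5,025,050 = 2,357,794.72; Tam 42/682 × $5,025,050 = 309,460.56; Ferraro 265/682 × $5,025,050 = 1,952,548.75; Andrade 55/682 × $5,025,050 = 405,245.97.
After rounding ($1): Lindqvist $2,357,795; Tam $309,461; Ferraro $1,952,549; Andrade $405,246. Sum = $5,025,051.
Difference $5,025,050 − $5,025,051 = −$1 applied to largest days (Lindqvist): Lindqvist becomes $2,357,794.

Lindqvist: $2,357,794 · Tam: $309,461 · Ferraro: $1,952,549 · Andrade: $405,246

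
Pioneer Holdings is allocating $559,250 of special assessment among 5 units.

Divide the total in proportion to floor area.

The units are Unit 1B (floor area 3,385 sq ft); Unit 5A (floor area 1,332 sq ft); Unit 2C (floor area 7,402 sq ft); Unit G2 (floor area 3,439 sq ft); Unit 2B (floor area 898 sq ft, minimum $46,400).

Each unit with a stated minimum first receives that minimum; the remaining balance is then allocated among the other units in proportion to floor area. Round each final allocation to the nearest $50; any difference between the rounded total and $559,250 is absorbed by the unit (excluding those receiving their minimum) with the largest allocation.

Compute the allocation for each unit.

Minimums first: Unit 2B $46,400. Residual $512,850.
Residual split over remaining floor area 15,558: Unit 1B 111,582.29 → $111,600; Unit 5A 43,907.71 → $43,900; Unit 2C 243,997.67 → $244,000; Unit G2 113,362.33 → $113,350.

Unit 1B: $111,600 | Unit 5A: $43,900 | Unit 2C: $244,000 | Unit G2: $113,350 | Unit 2B: $46,400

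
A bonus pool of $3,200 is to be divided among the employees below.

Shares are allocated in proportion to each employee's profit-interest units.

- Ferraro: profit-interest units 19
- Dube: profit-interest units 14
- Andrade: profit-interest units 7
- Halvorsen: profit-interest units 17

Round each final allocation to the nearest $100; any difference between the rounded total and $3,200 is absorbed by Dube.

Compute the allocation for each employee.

Ferraro: $1,100 | Dube: $700 | Andrade: $400 | Halvorsen: $1,000

Total profit-interest units = 57.
Raw shares: Ferraro 19/57 × $3,200 = 1,066.67; Dube 14/57 × $3,200 = 785.96; Andrade 7/57 × $3,200 = 392.98; Halvorsen 17/57 × $3,200 = 954.39.
After rounding ($100): Ferraro $1,100; Dube $800; Andrade $400; Halvorsen $1,000. Sum = $3,300.
Difference $3,200 − $3,300 = −$100 applied to Dube: Dube becomes $700.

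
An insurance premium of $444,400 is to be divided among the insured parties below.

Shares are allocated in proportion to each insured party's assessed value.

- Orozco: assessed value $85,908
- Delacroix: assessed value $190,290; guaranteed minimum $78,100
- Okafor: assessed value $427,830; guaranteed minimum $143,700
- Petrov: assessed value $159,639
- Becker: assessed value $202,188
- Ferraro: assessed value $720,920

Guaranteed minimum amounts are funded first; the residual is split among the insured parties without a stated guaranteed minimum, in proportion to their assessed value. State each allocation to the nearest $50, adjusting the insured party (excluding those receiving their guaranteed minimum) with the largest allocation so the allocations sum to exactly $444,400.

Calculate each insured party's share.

Fund the minimums — Delacroix $78,100; Okafor $143,700. Remaining pool $222,600.
Remaining pool split over remaining assessed value 1,168,655: Orozco 16,363.36 → $16,350; Petrov 30,407.30 → $30,400; Becker 38,511.84 → $38,500; Ferraro 137,317.51 → $137,300.
Rounding difference +$50 applied to Ferraro → $137,350.

Orozco: $16,350 · Delacroix: $78,100 · Okafor: $143,700 · Petrov: $30,400 · Becker: $38,500 · Ferraro: $137,350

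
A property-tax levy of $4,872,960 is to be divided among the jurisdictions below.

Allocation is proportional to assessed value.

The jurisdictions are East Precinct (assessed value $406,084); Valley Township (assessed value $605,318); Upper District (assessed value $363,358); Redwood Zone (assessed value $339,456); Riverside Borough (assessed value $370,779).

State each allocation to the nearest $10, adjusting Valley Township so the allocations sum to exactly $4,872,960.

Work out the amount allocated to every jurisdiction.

Assessed value total: 2,084,995.
Pro-rata amounts: East Precinct 406,084/2,084,995 × $4,872,960 = 949,081.93; Valley Township 605,318/2,084,995 × $4,872,960 = 1,414,723.01; Upper District 363,358/2,084,995 × $4,872,960 = 849,224.58; Redwood Zone 339,456/2,084,995 × $4,872,960 = 793,361.86; Riverside Borough 370,779/2,084,995 × $4,872,960 = 866,568.62.
Rounded to nearest $10: East Precinct $949,080; Valley Township $1,414,720; Upper District $849,220; Redwood Zone $793,360; Riverside Borough $866,570. Sum = $4,872,950.
Difference $4,872,960 − $4,872,950 = +$10 applied to Valley Township: Valley Township becomes $1,414,730.

East Precinct: $949,080 | Valley Township: $1,414,730 | Upper District: $849,220 | Redwood Zone: $793,360 | Riverside Borough: $866,570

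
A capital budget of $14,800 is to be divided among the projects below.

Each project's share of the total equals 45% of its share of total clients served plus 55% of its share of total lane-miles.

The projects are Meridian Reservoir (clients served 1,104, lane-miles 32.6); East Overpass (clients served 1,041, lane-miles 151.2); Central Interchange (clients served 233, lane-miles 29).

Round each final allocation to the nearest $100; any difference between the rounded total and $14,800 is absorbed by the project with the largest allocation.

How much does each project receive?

Totals — clients served 2,378, lane-miles 212.8.
Combined weights (45% clients served + 55% lane-miles): Meridian Reservoir 0.2932; East Overpass 0.5878; Central Interchange 0.1190.
Raw shares: Meridian Reservoir 4,338.95; East Overpass 8,699.18; Central Interchange 1,761.86.
After rounding ($100): Meridian Reservoir $4,300; East Overpass $8,700; Central Interchange $1,800. Sum = $14,800.
Rounded total matches; no reconciliation needed.

Meridian Reservoir: $4,300 · East Overpass: $8,700 · Central Interchange: $1,800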